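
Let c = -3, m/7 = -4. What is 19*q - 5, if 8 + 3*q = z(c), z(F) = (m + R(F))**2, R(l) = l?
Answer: 18092/3 ≈ 6030.7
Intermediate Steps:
m = -28 (m = 7*(-4) = -28)
z(F) = (-28 + F)**2
q = 953/3 (q = -8/3 + (-28 - 3)**2/3 = -8/3 + (1/3)*(-31)**2 = -8/3 + (1/3)*961 = -8/3 + 961/3 = 953/3 ≈ 317.67)
19*q - 5 = 19*(953/3) - 5 = 18107/3 - 5 = 18092/3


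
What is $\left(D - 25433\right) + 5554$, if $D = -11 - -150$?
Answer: $-19740$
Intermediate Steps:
$D = 139$ ($D = -11 + 150 = 139$)
$\left(D - 25433\right) + 5554 = \left(139 - 25433\right) + 5554 = -25294 + 5554 = -19740$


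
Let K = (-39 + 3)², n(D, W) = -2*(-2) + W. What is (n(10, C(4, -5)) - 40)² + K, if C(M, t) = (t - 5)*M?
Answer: 7072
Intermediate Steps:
C(M, t) = M*(-5 + t) (C(M, t) = (-5 + t)*M = M*(-5 + t))
n(D, W) = 4 + W
K = 1296 (K = (-36)² = 1296)
(n(10, C(4, -5)) - 40)² + K = ((4 + 4*(-5 - 5)) - 40)² + 1296 = ((4 + 4*(-10)) - 40)² + 1296 = ((4 - 40) - 40)² + 1296 = (-36 - 40)² + 1296 = (-76)² + 1296 = 5776 + 1296 = 7072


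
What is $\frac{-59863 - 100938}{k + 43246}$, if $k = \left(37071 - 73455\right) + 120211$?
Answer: $- \frac{160801}{127073} \approx -1.2654$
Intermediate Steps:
$k = 83827$ ($k = -36384 + 120211 = 83827$)
$\frac{-59863 - 100938}{k + 43246} = \frac{-59863 - 100938}{83827 + 43246} = - \frac{160801}{127073}$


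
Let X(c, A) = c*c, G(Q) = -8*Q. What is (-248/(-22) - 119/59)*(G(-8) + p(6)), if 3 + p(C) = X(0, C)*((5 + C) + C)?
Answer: 366427/649 ≈ 564.60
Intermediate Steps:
X(c, A) = c²
p(C) = -3 (p(C) = -3 + 0²*((5 + C) + C) = -3 + 0*(5 + 2*C) = -3 + 0 = -3)
(-248/(-22) - 119/59)*(G(-8) + p(6)) = (-248/(-22) - 119/59)*(-8*(-8) - 3) = (-248*(-1/22) - 119*1/59)*(64 - 3) = (124/11 - 119/59)*61 = (6007/649)*61 = 366427/649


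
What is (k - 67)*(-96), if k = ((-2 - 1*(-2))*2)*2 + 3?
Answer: 6144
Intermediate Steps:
k = 3 (k = ((-2 + 2)*2)*2 + 3 = (0*2)*2 + 3 = 0*2 + 3 = 0 + 3 = 3)
(k - 67)*(-96) = (3 - 67)*(-96) = -64*(-96) = 6144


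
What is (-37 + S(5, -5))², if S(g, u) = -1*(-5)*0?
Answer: 1369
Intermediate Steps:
S(g, u) = 0 (S(g, u) = 5*0 = 0)
(-37 + S(5, -5))² = (-37 + 0)² = (-37)² = 1369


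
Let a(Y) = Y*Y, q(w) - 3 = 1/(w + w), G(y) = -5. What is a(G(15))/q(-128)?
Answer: 6400/767 ≈ 8.3442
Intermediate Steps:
q(w) = 3 + 1/(2*w) (q(w) = 3 + 1/(w + w) = 3 + 1/(2*w))
a(Y) = Y²
a(G(15))/q(-128) = (-5)²/(3 + (½)/(-128)) = 25/(3 + (½)*(-1/128)) = 25/(3 - 1/256) = 25/(767/256) = 25*(256/767) = 6400/767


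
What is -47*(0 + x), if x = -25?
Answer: 1175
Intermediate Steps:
-47*(0 + x) = -47*(0 - 25) = -47*(-25) = 1175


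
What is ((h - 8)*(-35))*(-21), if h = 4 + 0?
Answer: -2940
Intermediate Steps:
h = 4
((h - 8)*(-35))*(-21) = ((4 - 8)*(-35))*(-21) = -4*(-35)*(-21) = 140*(-21) = -2940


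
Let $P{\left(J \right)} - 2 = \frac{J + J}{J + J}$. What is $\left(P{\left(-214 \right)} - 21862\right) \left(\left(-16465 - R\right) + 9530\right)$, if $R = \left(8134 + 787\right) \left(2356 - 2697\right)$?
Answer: $-66344819234$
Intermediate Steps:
$R = -3042061$ ($R = 8921 \left(-341\right) = -3042061$)
$P{\left(J \right)} = 3$ ($P{\left(J \right)} = 2 + \frac{J + J}{J + J} = 2 + \frac{2 J}{2 J} = 2 + 2 J \frac{1}{2 J} = 2 + 1 = 3$)
$\left(P{\left(-214 \right)} - 21862\right) \left(\left(-16465 - R\right) + 9530\right) = \left(3 - 21862\right) \left(\left(-16465 - -3042061\right) + 9530\right) = - 21859 \left(\left(-16465 + 3042061\right) + 9530\right) = - 21859 \left(3025596 + 9530\right) = \left(-21859\right) 3035126 = -66344819234$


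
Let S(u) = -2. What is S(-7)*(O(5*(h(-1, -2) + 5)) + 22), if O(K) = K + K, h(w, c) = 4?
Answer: -224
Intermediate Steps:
O(K) = 2*K
S(-7)*(O(5*(h(-1, -2) + 5)) + 22) = -2*(2*(5*(4 + 5)) + 22) = -2*(2*(5*9) + 22) = -2*(2*45 + 22) = -2*(90 + 22) = -2*112 = -224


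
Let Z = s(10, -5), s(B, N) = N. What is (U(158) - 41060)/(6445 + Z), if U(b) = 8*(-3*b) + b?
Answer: -22347/3220 ≈ -6.9401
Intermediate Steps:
Z = -5
U(b) = -23*b (U(b) = -24*b + b = -23*b)
(U(158) - 41060)/(6445 + Z) = (-23*158 - 41060)/(6445 - 5) = (-3634 - 41060)/6440 = -44694*1/6440 = -22347/3220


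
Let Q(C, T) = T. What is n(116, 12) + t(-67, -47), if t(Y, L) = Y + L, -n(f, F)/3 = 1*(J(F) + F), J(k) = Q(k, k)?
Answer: -186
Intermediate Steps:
J(k) = k
n(f, F) = -6*F (n(f, F) = -3*(F + F) = -3*2*F = -6*F)
t(Y, L) = L + Y
n(116, 12) + t(-67, -47) = -6*12 + (-47 - 67) = -72 - 114 = -186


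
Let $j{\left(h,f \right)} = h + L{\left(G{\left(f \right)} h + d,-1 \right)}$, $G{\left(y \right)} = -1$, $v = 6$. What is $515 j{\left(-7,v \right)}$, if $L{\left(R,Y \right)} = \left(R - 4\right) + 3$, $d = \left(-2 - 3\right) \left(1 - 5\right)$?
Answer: $9785$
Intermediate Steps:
$d = 20$ ($d = \left(-5\right) \left(-4\right) = 20$)
$L{\left(R,Y \right)} = -1 + R$ ($L{\left(R,Y \right)} = \left(-4 + R\right) + 3 = -1 + R$)
$j{\left(h,f \right)} = 19$ ($j{\left(h,f \right)} = h - \left(-19 + h\right) = 19$)
$515 j{\left(-7,v \right)} = 515 \cdot 19 = 9785$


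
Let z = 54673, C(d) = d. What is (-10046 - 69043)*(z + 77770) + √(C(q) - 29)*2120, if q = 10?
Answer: -10474784427 + 2120*I*√19 ≈ -1.0475e+10 + 9240.9*I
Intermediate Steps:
(-10046 - 69043)*(z + 77770) + √(C(q) - 29)*2120 = (-10046 - 69043)*(54673 + 77770) + √(10 - 29)*2120 = -79089*132443 + √(-19)*2120 = -10474784427 + (I*√19)*2120 = -10474784427 + 2120*I*√19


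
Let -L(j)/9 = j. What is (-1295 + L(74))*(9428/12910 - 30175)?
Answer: 381953600471/6455 ≈ 5.9172e+7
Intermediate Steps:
L(j) = -9*j
(-1295 + L(74))*(9428/12910 - 30175) = (-1295 - 9*74)*(9428/12910 - 30175) = (-1295 - 666)*(9428*(1/12910) - 30175) = -1961*(4714/6455 - 30175) = -1961*(-194774911/6455) = 381953600471/6455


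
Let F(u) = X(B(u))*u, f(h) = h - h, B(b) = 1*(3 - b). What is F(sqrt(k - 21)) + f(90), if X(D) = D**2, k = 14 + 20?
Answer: -78 + 22*sqrt(13) ≈ 1.3221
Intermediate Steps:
k = 34
B(b) = 3 - b
f(h) = 0
F(u) = u*(3 - u)**2 (F(u) = (3 - u)**2*u = u*(3 - u)**2)
F(sqrt(k - 21)) + f(90) = sqrt(34 - 21)*(-3 + sqrt(34 - 21))**2 + 0 = sqrt(13)*(-3 + sqrt(13))**2 + 0 = sqrt(13)*(-3 + sqrt(13))**2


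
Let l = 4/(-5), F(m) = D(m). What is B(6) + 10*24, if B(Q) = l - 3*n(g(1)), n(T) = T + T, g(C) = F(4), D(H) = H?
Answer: 1076/5 ≈ 215.20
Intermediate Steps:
F(m) = m
g(C) = 4
n(T) = 2*T
l = -⅘ (l = 4*(-⅕) = -⅘ ≈ -0.80000)
B(Q) = -124/5 (B(Q) = -⅘ - 6*4 = -⅘ - 3*8 = -⅘ - 24 = -124/5)
B(6) + 10*24 = -124/5 + 10*24 = -124/5 + 240 = 1076/5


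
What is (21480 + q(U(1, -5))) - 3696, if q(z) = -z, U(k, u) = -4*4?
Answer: 17800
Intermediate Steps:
U(k, u) = -16
(21480 + q(U(1, -5))) - 3696 = (21480 - 1*(-16)) - 3696 = (21480 + 16) - 3696 = 21496 - 3696 = 17800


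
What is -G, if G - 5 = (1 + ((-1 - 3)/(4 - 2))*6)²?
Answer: -126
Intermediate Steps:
G = 126 (G = 5 + (1 + ((-1 - 3)/(4 - 2))*6)² = 5 + (1 - 4/2*6)² = 5 + (1 - 4*½*6)² = 5 + (1 - 2*6)² = 5 + (1 - 12)² = 5 + (-11)² = 5 + 121 = 126)
-G = -1*126 = -126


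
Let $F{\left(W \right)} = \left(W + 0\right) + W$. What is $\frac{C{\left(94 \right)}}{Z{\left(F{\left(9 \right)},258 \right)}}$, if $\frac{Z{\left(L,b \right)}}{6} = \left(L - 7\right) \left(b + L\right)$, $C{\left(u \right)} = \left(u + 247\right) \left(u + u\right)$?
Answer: $\frac{1457}{414} \approx 3.5193$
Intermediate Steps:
$F{\left(W \right)} = 2 W$ ($F{\left(W \right)} = W + W = 2 W$)
$C{\left(u \right)} = 2 u \left(247 + u\right)$ ($C{\left(u \right)} = \left(247 + u\right) 2 u = 2 u \left(247 + u\right)$)
$Z{\left(L,b \right)} = 6 \left(-7 + L\right) \left(L + b\right)$ ($Z{\left(L,b \right)} = 6 \left(L - 7\right) \left(b + L\right) = 6 \left(-7 + L\right) \left(L + b\right)$)
$\frac{C{\left(94 \right)}}{Z{\left(F{\left(9 \right)},258 \right)}} = \frac{2 \cdot 94 \left(247 + 94\right)}{- 42 \cdot 2 \cdot 9 - 10836 + 6 \left(2 \cdot 9\right)^{2} + 6 \cdot 2 \cdot 9 \cdot 258} = \frac{2 \cdot 94 \cdot 341}{\left(-42\right) 18 - 10836 + 6 \cdot 18^{2} + 6 \cdot 18 \cdot 258} = \frac{64108}{-756 - 10836 + 6 \cdot 324 + 27864} = \frac{64108}{-756 - 10836 + 1944 + 27864} = \frac{64108}{18216} = 64108 \cdot \frac{1}{18216} = \frac{1457}{414}$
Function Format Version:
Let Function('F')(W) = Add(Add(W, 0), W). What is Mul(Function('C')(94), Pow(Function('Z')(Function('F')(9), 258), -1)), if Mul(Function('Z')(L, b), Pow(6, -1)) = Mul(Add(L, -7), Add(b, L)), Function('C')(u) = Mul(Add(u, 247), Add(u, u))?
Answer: Rational(1457, 414) ≈ 3.5193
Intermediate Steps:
Function('F')(W) = Mul(2, W) (Function('F')(W) = Add(W, W) = Mul(2, W))
Function('C')(u) = Mul(2, u, Add(247, u)) (Function('C')(u) = Mul(Add(247, u), Mul(2, u)) = Mul(2, u, Add(247, u)))
Function('Z')(L, b) = Mul(6, Add(-7, L), Add(L, b)) (Function('Z')(L, b) = Mul(6, Mul(Add(L, -7), Add(b, L))) = Mul(6, Mul(Add(-7, L), Add(L, b))) = Mul(6, Add(-7, L), Add(L, b)))
Mul(Function('C')(94), Pow(Function('Z')(Function('F')(9), 258), -1)) = Mul(Mul(2, 94, Add(247, 94)), Pow(Add(Mul(-42, Mul(2, 9)), Mul(-42, 258), Mul(6, Pow(Mul(2, 9), 2)), Mul(6, Mul(2, 9), 258)), -1)) = Mul(Mul(2, 94, 341), Pow(Add(Mul(-42, 18), -10836, Mul(6, Pow(18, 2)), Mul(6, 18, 258)), -1)) = Mul(64108, Pow(Add(-756, -10836, Mul(6, 324), 27864), -1)) = Mul(64108, Pow(Add(-756, -10836, 1944, 27864), -1)) = Mul(64108, Pow(18216, -1)) = Mul(64108, Rational(1, 18216)) = Rational(1457, 414)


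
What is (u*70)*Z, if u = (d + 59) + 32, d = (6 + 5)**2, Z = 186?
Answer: 2760240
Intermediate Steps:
d = 121 (d = 11**2 = 121)
u = 212 (u = (121 + 59) + 32 = 180 + 32 = 212)
(u*70)*Z = (212*70)*186 = 14840*186 = 2760240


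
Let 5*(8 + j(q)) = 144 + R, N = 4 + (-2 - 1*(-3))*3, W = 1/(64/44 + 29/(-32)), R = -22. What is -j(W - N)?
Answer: -82/5 ≈ -16.400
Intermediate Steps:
W = 352/193 (W = 1/(64*(1/44) + 29*(-1/32)) = 1/(16/11 - 29/32) = 1/(193/352) = 352/193 ≈ 1.8238)
N = 7 (N = 4 + (-2 + 3)*3 = 4 + 1*3 = 4 + 3 = 7)
j(q) = 82/5 (j(q) = -8 + (144 - 22)/5 = -8 + (⅕)*122 = -8 + 122/5 = 82/5)
-j(W - N) = -1*82/5 = -82/5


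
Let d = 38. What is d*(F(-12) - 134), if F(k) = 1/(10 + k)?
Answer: -5111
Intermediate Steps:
d*(F(-12) - 134) = 38*(1/(10 - 12) - 134) = 38*(1/(-2) - 134) = 38*(-½ - 134) = 38*(-269/2) = -5111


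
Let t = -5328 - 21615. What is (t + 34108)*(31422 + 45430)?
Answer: 550644580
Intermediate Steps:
t = -26943
(t + 34108)*(31422 + 45430) = (-26943 + 34108)*(31422 + 45430) = 7165*76852 = 550644580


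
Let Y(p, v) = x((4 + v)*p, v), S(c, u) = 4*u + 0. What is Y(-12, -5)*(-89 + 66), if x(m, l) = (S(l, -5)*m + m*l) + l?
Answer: 7015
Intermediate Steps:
S(c, u) = 4*u
x(m, l) = l - 20*m + l*m (x(m, l) = ((4*(-5))*m + m*l) + l = (-20*m + l*m) + l = l - 20*m + l*m)
Y(p, v) = v - 20*p*(4 + v) + p*v*(4 + v) (Y(p, v) = v - 20*(4 + v)*p + v*((4 + v)*p) = v - 20*p*(4 + v) + v*(p*(4 + v)) = v - 20*p*(4 + v) + p*v*(4 + v))
Y(-12, -5)*(-89 + 66) = (-5 - 20*(-12)*(4 - 5) - 12*(-5)*(4 - 5))*(-89 + 66) = (-5 - 20*(-12)*(-1) - 12*(-5)*(-1))*(-23) = (-5 - 240 - 60)*(-23) = -305*(-23) = 7015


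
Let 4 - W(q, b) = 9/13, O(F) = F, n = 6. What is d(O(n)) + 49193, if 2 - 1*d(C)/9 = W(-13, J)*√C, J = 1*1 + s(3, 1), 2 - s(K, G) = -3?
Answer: 49211 - 387*√6/13 ≈ 49138.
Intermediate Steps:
s(K, G) = 5 (s(K, G) = 2 - 1*(-3) = 2 + 3 = 5)
J = 6 (J = 1*1 + 5 = 1 + 5 = 6)
W(q, b) = 43/13 (W(q, b) = 4 - 9/13 = 43/13)
d(C) = 18 - 387*√C/13
d(O(n)) + 49193 = (18 - 387*√6/13) + 49193 = 49211 - 387*√6/13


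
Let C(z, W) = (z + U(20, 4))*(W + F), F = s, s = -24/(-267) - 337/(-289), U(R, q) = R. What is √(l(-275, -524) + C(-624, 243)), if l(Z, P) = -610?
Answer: I*√339118893138/1513 ≈ 384.89*I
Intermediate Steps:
s = 32305/25721 (s = -24*(-1/267) - 337*(-1/289) = 8/89 + 337/289 = 32305/25721 ≈ 1.2560)
F = 32305/25721 ≈ 1.2560
C(z, W) = (20 + z)*(32305/25721 + W) (C(z, W) = (z + 20)*(W + 32305/25721) = (20 + z)*(32305/25721 + W))
√(l(-275, -524) + C(-624, 243)) = √(-610 + (646100/25721 + 20*243 + (32305/25721)*(-624) + 243*(-624))) = √(-610 + (646100/25721 + 4860 - 20158320/25721 - 151632)) = √(-610 - 3794634832/25721) = √(-3810324642/25721) = I*√339118893138/1513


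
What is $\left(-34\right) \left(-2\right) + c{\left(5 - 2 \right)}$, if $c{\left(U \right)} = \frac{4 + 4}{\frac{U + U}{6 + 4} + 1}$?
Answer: $73$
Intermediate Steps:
$c{\left(U \right)} = \frac{8}{1 + \frac{U}{5}}$ ($c{\left(U \right)} = \frac{8}{\frac{2 U}{10} + 1} = \frac{8}{2 U \frac{1}{10} + 1} = \frac{8}{\frac{U}{5} + 1} = \frac{8}{1 + \frac{U}{5}}$)
$\left(-34\right) \left(-2\right) + c{\left(5 - 2 \right)} = \left(-34\right) \left(-2\right) + \frac{40}{5 + \left(5 - 2\right)} = 68 + \frac{40}{5 + \left(5 - 2\right)} = 68 + \frac{40}{5 + 3} = 68 + \frac{40}{8} = 68 + 40 \cdot \frac{1}{8} = 68 + 5 = 73$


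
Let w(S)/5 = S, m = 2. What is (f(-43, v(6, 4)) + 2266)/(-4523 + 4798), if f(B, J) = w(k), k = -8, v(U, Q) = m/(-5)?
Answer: 2226/275 ≈ 8.0945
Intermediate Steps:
v(U, Q) = -⅖ (v(U, Q) = 2/(-5) = 2*(-⅕) = -⅖)
w(S) = 5*S
f(B, J) = -40 (f(B, J) = 5*(-8) = -40)
(f(-43, v(6, 4)) + 2266)/(-4523 + 4798) = (-40 + 2266)/(-4523 + 4798) = 2226/275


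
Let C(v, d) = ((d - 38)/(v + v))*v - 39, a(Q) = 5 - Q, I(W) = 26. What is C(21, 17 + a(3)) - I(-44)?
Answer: -149/2 ≈ -74.500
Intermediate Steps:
C(v, d) = -58 + d/2 (C(v, d) = ((-38 + d)/((2*v)))*v - 39 = ((-38 + d)*(1/(2*v)))*v - 39 = ((-38 + d)/(2*v))*v - 39 = (-19 + d/2) - 39 = -58 + d/2)
C(21, 17 + a(3)) - I(-44) = (-58 + (17 + (5 - 1*3))/2) - 1*26 = (-58 + (17 + (5 - 3))/2) - 26 = (-58 + (17 + 2)/2) - 26 = (-58 + (½)*19) - 26 = (-58 + 19/2) - 26 = -97/2 - 26 = -149/2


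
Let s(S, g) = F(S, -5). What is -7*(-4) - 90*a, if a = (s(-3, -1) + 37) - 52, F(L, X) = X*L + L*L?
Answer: -782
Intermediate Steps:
F(L, X) = L² + L*X (F(L, X) = L*X + L² = L² + L*X)
s(S, g) = S*(-5 + S) (s(S, g) = S*(S - 5) = S*(-5 + S))
a = 9 (a = (-3*(-5 - 3) + 37) - 52 = (-3*(-8) + 37) - 52 = (24 + 37) - 52 = 61 - 52 = 9)
-7*(-4) - 90*a = -7*(-4) - 90*9 = 28 - 810 = -782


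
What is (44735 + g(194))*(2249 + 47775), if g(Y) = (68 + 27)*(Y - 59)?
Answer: 2879381440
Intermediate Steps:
g(Y) = -5605 + 95*Y (g(Y) = 95*(-59 + Y) = -5605 + 95*Y)
(44735 + g(194))*(2249 + 47775) = (44735 + (-5605 + 95*194))*(2249 + 47775) = (44735 + (-5605 + 18430))*50024 = (44735 + 12825)*50024 = 57560*50024 = 2879381440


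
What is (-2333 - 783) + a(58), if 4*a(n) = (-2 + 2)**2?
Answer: -3116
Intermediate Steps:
a(n) = 0 (a(n) = (-2 + 2)**2/4 = (1/4)*0**2 = (1/4)*0 = 0)
(-2333 - 783) + a(58) = (-2333 - 783) + 0 = -3116 + 0 = -3116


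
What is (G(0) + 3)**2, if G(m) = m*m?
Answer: 9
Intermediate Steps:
G(m) = m**2
(G(0) + 3)**2 = (0**2 + 3)**2 = (0 + 3)**2 = 3**2 = 9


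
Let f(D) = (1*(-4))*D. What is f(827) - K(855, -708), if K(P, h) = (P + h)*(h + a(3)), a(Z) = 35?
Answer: 95623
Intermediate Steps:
f(D) = -4*D
K(P, h) = (35 + h)*(P + h) (K(P, h) = (P + h)*(h + 35) = (P + h)*(35 + h) = (35 + h)*(P + h))
f(827) - K(855, -708) = -4*827 - ((-708)**2 + 35*855 + 35*(-708) + 855*(-708)) = -3308 - (501264 + 29925 - 24780 - 605340) = -3308 - 1*(-98931) = -3308 + 98931 = 95623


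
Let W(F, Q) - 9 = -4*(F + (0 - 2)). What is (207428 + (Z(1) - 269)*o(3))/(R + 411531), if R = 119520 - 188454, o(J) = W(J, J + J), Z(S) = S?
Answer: 68696/114199 ≈ 0.60155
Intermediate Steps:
W(F, Q) = 17 - 4*F (W(F, Q) = 9 - 4*(F + (0 - 2)) = 9 - 4*(F - 2) = 9 - 4*(-2 + F) = 9 + (8 - 4*F) = 17 - 4*F)
o(J) = 17 - 4*J
R = -68934
(207428 + (Z(1) - 269)*o(3))/(R + 411531) = (207428 + (1 - 269)*(17 - 4*3))/(-68934 + 411531) = (207428 - 268*(17 - 12))/342597 = (207428 - 268*5)*(1/342597) = (207428 - 1340)*(1/342597) = 206088*(1/342597) = 68696/114199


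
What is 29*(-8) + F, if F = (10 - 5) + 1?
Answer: -226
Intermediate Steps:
F = 6 (F = 5 + 1 = 6)
29*(-8) + F = 29*(-8) + 6 = -232 + 6 = -226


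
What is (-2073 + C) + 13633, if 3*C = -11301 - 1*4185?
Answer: 6398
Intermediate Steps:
C = -5162 (C = (-11301 - 1*4185)/3 = (-11301 - 4185)/3 = (1/3)*(-15486) = -5162)
(-2073 + C) + 13633 = (-2073 - 5162) + 13633 = -7235 + 13633 = 6398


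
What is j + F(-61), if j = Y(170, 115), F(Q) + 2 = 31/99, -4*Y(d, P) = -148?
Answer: 3496/99 ≈ 35.313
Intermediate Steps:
Y(d, P) = 37 (Y(d, P) = -1/4*(-148) = 37)
F(Q) = -167/99 (F(Q) = -2 + 31/99 = -167/99)
j = 37
j + F(-61) = 37 - 167/99 = 3496/99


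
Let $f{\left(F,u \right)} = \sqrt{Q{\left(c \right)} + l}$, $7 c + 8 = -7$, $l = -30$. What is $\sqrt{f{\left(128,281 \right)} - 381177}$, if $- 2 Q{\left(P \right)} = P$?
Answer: $\frac{3 \sqrt{-8301188 + 14 i \sqrt{70}}}{14} \approx 0.0043558 + 617.4 i$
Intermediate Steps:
$c = - \frac{15}{7}$ ($c = - \frac{8}{7} + \frac{1}{7} \left(-7\right) = - \frac{8}{7} - 1 = - \frac{15}{7} \approx -2.1429$)
$Q{\left(P \right)} = - \frac{P}{2}$
$f{\left(F,u \right)} = \frac{9 i \sqrt{70}}{14}$ ($f{\left(F,u \right)} = \sqrt{\left(- \frac{1}{2}\right) \left(- \frac{15}{7}\right) - 30} = \sqrt{\frac{15}{14} - 30} = \sqrt{- \frac{405}{14}} = \frac{9 i \sqrt{70}}{14}$)
$\sqrt{f{\left(128,281 \right)} - 381177} = \sqrt{\frac{9 i \sqrt{70}}{14} - 381177} = \sqrt{-381177 + \frac{9 i \sqrt{70}}{14}}$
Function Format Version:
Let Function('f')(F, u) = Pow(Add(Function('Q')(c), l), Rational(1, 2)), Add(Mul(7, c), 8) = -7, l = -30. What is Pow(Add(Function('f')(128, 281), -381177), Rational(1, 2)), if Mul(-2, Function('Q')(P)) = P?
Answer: Mul(Rational(3, 14), Pow(Add(-8301188, Mul(14, I, Pow(70, Rational(1, 2)))), Rational(1, 2))) ≈ Add(0.0043558, Mul(617.40, I))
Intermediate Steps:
c = Rational(-15, 7) (c = Add(Rational(-8, 7), Mul(Rational(1, 7), -7)) = Add(Rational(-8, 7), -1) = Rational(-15, 7) ≈ -2.1429)
Function('Q')(P) = Mul(Rational(-1, 2), P)
Function('f')(F, u) = Mul(Rational(9, 14), I, Pow(70, Rational(1, 2))) (Function('f')(F, u) = Pow(Add(Mul(Rational(-1, 2), Rational(-15, 7)), -30), Rational(1, 2)) = Pow(Add(Rational(15, 14), -30), Rational(1, 2)) = Pow(Rational(-405, 14), Rational(1, 2)) = Mul(Rational(9, 14), I, Pow(70, Rational(1, 2))))
Pow(Add(Function('f')(128, 281), -381177), Rational(1, 2)) = Pow(Add(Mul(Rational(9, 14), I, Pow(70, Rational(1, 2))), -381177), Rational(1, 2)) = Pow(Add(-381177, Mul(Rational(9, 14), I, Pow(70, Rational(1, 2)))), Rational(1, 2))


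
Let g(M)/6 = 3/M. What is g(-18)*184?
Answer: -184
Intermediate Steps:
g(M) = 18/M (g(M) = 6*(3/M) = 18/M)
g(-18)*184 = (18/(-18))*184 = (18*(-1/18))*184 = -1*184 = -184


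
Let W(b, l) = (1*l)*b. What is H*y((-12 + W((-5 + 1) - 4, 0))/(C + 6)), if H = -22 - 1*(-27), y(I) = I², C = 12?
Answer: 20/9 ≈ 2.2222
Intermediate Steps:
W(b, l) = b*l (W(b, l) = l*b = b*l)
H = 5 (H = -22 + 27 = 5)
H*y((-12 + W((-5 + 1) - 4, 0))/(C + 6)) = 5*((-12 + ((-5 + 1) - 4)*0)/(12 + 6))² = 5*((-12 + (-4 - 4)*0)/18)² = 5*((-12 - 8*0)*(1/18))² = 5*((-12 + 0)*(1/18))² = 5*(-12*1/18)² = 5*(-⅔)² = 5*(4/9) = 20/9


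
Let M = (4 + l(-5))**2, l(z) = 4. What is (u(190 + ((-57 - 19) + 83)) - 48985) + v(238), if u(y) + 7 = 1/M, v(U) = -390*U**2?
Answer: -1416969727/64 ≈ -2.2140e+7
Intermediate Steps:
M = 64 (M = (4 + 4)**2 = 8**2 = 64)
u(y) = -447/64 (u(y) = -7 + 1/64 = -447/64)
(u(190 + ((-57 - 19) + 83)) - 48985) + v(238) = (-447/64 - 48985) - 390*238**2 = -3135487/64 - 390*56644 = -3135487/64 - 22091160 = -1416969727/64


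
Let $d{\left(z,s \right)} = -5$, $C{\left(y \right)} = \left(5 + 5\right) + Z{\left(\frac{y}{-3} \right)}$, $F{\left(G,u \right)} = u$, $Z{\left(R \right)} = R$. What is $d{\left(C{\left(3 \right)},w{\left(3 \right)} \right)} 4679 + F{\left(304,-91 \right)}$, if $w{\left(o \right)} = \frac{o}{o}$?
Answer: $-23486$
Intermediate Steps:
$w{\left(o \right)} = 1$
$C{\left(y \right)} = 10 - \frac{y}{3}$ ($C{\left(y \right)} = \left(5 + 5\right) + \frac{y}{-3} = 10 + y \left(- \frac{1}{3}\right) = 10 - \frac{y}{3}$)
$d{\left(C{\left(3 \right)},w{\left(3 \right)} \right)} 4679 + F{\left(304,-91 \right)} = \left(-5\right) 4679 - 91 = -23395 - 91 = -23486$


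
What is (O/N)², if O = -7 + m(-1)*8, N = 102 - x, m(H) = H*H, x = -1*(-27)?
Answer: 1/5625 ≈ 0.00017778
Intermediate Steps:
x = 27
m(H) = H²
N = 75 (N = 102 - 1*27 = 102 - 27 = 75)
O = 1 (O = -7 + (-1)²*8 = -7 + 1*8 = -7 + 8 = 1)
(O/N)² = (1/75)² = 1/5625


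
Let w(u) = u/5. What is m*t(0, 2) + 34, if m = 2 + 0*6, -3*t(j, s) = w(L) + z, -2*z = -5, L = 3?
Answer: 479/15 ≈ 31.933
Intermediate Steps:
z = 5/2 (z = -½*(-5) = 5/2 ≈ 2.5000)
w(u) = u/5 (w(u) = u*(⅕) = u/5)
t(j, s) = -31/30 (t(j, s) = -((⅕)*3 + 5/2)/3 = -(⅗ + 5/2)/3 = -⅓*31/10 = -31/30)
m = 2 (m = 2 + 0 = 2)
m*t(0, 2) + 34 = 2*(-31/30) + 34 = -31/15 + 34 = 479/15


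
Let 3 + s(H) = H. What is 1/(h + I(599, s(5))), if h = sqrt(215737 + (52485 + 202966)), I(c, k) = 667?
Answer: -667/26299 + 2*sqrt(117797)/26299 ≈ 0.00073886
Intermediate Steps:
s(H) = -3 + H
h = 2*sqrt(117797) (h = sqrt(215737 + 255451) = sqrt(471188) = 2*sqrt(117797) ≈ 686.43)
1/(h + I(599, s(5))) = 1/(2*sqrt(117797) + 667) = 1/(667 + 2*sqrt(117797))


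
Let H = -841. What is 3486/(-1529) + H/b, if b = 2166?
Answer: -8836565/3311814 ≈ -2.6682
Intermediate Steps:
3486/(-1529) + H/b = 3486/(-1529) - 841/2166 = 3486*(-1/1529) - 841*1/2166 = -3486/1529 - 841/2166 = -8836565/3311814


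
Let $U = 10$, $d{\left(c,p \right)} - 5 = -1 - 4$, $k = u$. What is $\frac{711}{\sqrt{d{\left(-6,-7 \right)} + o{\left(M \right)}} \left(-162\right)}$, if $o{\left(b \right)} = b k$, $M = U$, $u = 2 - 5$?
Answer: $\frac{79 i \sqrt{30}}{540} \approx 0.8013 i$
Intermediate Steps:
$u = -3$ ($u = 2 - 5 = -3$)
$k = -3$
$d{\left(c,p \right)} = 0$ ($d{\left(c,p \right)} = 5 - 5 = 0$)
$M = 10$
$o{\left(b \right)} = - 3 b$ ($o{\left(b \right)} = b \left(-3\right) = - 3 b$)
$\frac{711}{\sqrt{d{\left(-6,-7 \right)} + o{\left(M \right)}} \left(-162\right)} = \frac{711}{\sqrt{0 - 30} \left(-162\right)} = \frac{711}{\sqrt{-30} \left(-162\right)} = \frac{711}{i \sqrt{30} \left(-162\right)} = \frac{711}{\left(-162\right) i \sqrt{30}} = 711 \frac{i \sqrt{30}}{4860} = \frac{79 i \sqrt{30}}{540}$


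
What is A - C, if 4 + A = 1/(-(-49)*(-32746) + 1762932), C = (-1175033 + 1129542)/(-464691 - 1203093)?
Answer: -531882141611/132070147176 ≈ -4.0273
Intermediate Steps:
C = 45491/1667784 (C = -45491/(-1667784) = -45491*(-1/1667784) = 45491/1667784 ≈ 0.027276)
A = -633511/158378 (A = -4 + 1/(-(-49)*(-32746) + 1762932) = -4 + 1/(-49*32746 + 1762932) = -4 + 1/(-1604554 + 1762932) = -4 + 1/158378 = -633511/158378 ≈ -4.0000)
A - C = -633511/158378 - 1*45491/1667784 = -633511/158378 - 45491/1667784 = -531882141611/132070147176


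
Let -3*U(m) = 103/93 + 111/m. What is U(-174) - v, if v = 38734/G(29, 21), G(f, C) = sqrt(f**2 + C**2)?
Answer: -2533/16182 - 19367*sqrt(1282)/641 ≈ -1082.0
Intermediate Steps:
G(f, C) = sqrt(C**2 + f**2)
U(m) = -103/279 - 37/m (U(m) = -(103/93 + 111/m)/3 = -103/279 - 37/m)
v = 19367*sqrt(1282)/641 (v = 38734/(sqrt(21**2 + 29**2)) = 38734/(sqrt(441 + 841)) = 38734/(sqrt(1282)) = 38734*(sqrt(1282)/1282) = 19367*sqrt(1282)/641 ≈ 1081.8)
U(-174) - v = (-103/279 - 37/(-174)) - 19367*sqrt(1282)/641 = (-103/279 - 37*(-1/174)) - 19367*sqrt(1282)/641 = (-103/279 + 37/174) - 19367*sqrt(1282)/641 = -2533/16182 - 19367*sqrt(1282)/641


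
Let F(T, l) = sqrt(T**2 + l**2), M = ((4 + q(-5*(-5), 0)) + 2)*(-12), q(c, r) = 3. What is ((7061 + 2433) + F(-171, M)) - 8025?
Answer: 1469 + 9*sqrt(505) ≈ 1671.3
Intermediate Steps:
M = -108 (M = ((4 + 3) + 2)*(-12) = (7 + 2)*(-12) = 9*(-12) = -108)
((7061 + 2433) + F(-171, M)) - 8025 = ((7061 + 2433) + sqrt((-171)**2 + (-108)**2)) - 8025 = (9494 + sqrt(29241 + 11664)) - 8025 = (9494 + sqrt(40905)) - 8025 = (9494 + 9*sqrt(505)) - 8025 = 1469 + 9*sqrt(505)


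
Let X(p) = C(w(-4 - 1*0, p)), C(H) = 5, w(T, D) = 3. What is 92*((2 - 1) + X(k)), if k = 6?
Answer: 552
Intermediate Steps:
X(p) = 5
92*((2 - 1) + X(k)) = 92*((2 - 1) + 5) = 92*(1 + 5) = 92*6 = 552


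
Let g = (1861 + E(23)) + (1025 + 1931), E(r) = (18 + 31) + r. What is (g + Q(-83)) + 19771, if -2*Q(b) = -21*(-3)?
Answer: 49257/2 ≈ 24629.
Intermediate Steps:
Q(b) = -63/2 (Q(b) = -(-21)*(-3)/2 = -1/2*63 = -63/2)
E(r) = 49 + r
g = 4889 (g = (1861 + (49 + 23)) + (1025 + 1931) = (1861 + 72) + 2956 = 1933 + 2956 = 4889)
(g + Q(-83)) + 19771 = (4889 - 63/2) + 19771 = 9715/2 + 19771 = 49257/2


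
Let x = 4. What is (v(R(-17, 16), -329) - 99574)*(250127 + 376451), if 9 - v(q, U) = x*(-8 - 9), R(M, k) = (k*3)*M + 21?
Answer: -62342631266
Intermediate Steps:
R(M, k) = 21 + 3*M*k (R(M, k) = (3*k)*M + 21 = 3*M*k + 21 = 21 + 3*M*k)
v(q, U) = 77 (v(q, U) = 9 - 4*(-8 - 9) = 9 - 4*(-17) = 9 - 1*(-68) = 9 + 68 = 77)
(v(R(-17, 16), -329) - 99574)*(250127 + 376451) = (77 - 99574)*(250127 + 376451) = -99497*626578 = -62342631266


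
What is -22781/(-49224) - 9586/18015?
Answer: -6829061/98530040 ≈ -0.069309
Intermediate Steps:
-22781/(-49224) - 9586/18015 = -22781*(-1/49224) - 9586*1/18015 = 22781/49224 - 9586/18015 = -6829061/98530040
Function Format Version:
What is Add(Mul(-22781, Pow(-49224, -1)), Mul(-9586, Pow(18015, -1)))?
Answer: Rational(-6829061, 98530040) ≈ -0.069309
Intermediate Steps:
Add(Mul(-22781, Pow(-49224, -1)), Mul(-9586, Pow(18015, -1))) = Add(Mul(-22781, Rational(-1, 49224)), Mul(-9586, Rational(1, 18015))) = Add(Rational(22781, 49224), Rational(-9586, 18015)) = Rational(-6829061, 98530040)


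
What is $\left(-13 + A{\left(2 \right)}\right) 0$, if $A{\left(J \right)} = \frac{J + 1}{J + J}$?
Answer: $0$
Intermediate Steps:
$A{\left(J \right)} = \frac{1 + J}{2 J}$
$\left(-13 + A{\left(2 \right)}\right) 0 = \left(-13 + \frac{1 + 2}{2 \cdot 2}\right) 0 = \left(-13 + \frac{1}{2} \cdot \frac{1}{2} \cdot 3\right) 0 = \left(-13 + \frac{3}{4}\right) 0 = \left(- \frac{49}{4}\right) 0 = 0$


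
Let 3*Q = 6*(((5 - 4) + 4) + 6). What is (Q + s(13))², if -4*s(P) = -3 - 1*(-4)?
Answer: 7569/16 ≈ 473.06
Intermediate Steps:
s(P) = -¼ (s(P) = -(-3 - 1*(-4))/4 = -(-3 + 4)/4 = -¼*1 = -¼)
Q = 22 (Q = (6*(((5 - 4) + 4) + 6))/3 = (6*((1 + 4) + 6))/3 = (6*(5 + 6))/3 = (6*11)/3 = (⅓)*66 = 22)
(Q + s(13))² = (22 - ¼)² = (87/4)² = 7569/16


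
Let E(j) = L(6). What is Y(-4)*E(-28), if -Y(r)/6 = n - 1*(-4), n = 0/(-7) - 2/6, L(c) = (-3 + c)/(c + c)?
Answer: -11/2 ≈ -5.5000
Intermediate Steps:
L(c) = (-3 + c)/(2*c) (L(c) = (-3 + c)/((2*c)) = (-3 + c)*(1/(2*c)) = (-3 + c)/(2*c))
E(j) = ¼ (E(j) = (½)*(-3 + 6)/6 = (½)*(⅙)*3 = ¼)
n = -⅓ (n = 0*(-⅐) - 2*⅙ = 0 - ⅓ = -⅓ ≈ -0.33333)
Y(r) = -22 (Y(r) = -6*(-⅓ - 1*(-4)) = -6*(-⅓ + 4) = -6*11/3 = -22)
Y(-4)*E(-28) = -22*¼ = -11/2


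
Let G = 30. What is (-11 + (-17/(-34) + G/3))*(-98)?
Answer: 49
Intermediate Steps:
(-11 + (-17/(-34) + G/3))*(-98) = (-11 + (-17/(-34) + 30/3))*(-98) = (-11 + (-17*(-1/34) + 30*(⅓)))*(-98) = (-11 + (½ + 10))*(-98) = (-11 + 21/2)*(-98) = -½*(-98) = 49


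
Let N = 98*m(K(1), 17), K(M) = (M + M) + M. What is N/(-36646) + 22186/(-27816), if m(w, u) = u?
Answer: -214842403/254836284 ≈ -0.84306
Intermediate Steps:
K(M) = 3*M (K(M) = 2*M + M = 3*M)
N = 1666 (N = 98*17 = 1666)
N/(-36646) + 22186/(-27816) = 1666/(-36646) + 22186/(-27816) = 1666*(-1/36646) + 22186*(-1/27816) = -833/18323 - 11093/13908 = -214842403/254836284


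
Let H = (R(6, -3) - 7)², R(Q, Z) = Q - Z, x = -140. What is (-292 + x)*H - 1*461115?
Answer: -462843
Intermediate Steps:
H = 4 (H = ((6 - 1*(-3)) - 7)² = ((6 + 3) - 7)² = (9 - 7)² = 2² = 4)
(-292 + x)*H - 1*461115 = (-292 - 140)*4 - 1*461115 = -432*4 - 461115 = -1728 - 461115 = -462843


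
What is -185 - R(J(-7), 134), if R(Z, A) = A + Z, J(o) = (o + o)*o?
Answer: -417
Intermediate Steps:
J(o) = 2*o² (J(o) = (2*o)*o = 2*o²)
-185 - R(J(-7), 134) = -185 - (134 + 2*(-7)²) = -185 - (134 + 2*49) = -185 - (134 + 98) = -185 - 1*232 = -185 - 232 = -417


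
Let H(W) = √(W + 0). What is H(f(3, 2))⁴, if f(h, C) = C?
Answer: 4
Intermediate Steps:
H(W) = √W
H(f(3, 2))⁴ = (√2)⁴ = 4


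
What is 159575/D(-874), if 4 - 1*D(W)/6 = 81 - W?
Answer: -159575/5706 ≈ -27.966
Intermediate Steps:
D(W) = -462 + 6*W (D(W) = 24 - 6*(81 - W) = 24 + (-486 + 6*W) = -462 + 6*W)
159575/D(-874) = 159575/(-462 + 6*(-874)) = 159575/(-462 - 5244) = 159575/(-5706) = 159575*(-1/5706) = -159575/5706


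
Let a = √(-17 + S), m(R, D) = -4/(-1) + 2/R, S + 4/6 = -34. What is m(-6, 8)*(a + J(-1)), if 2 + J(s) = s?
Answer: -11 + 11*I*√465/9 ≈ -11.0 + 26.356*I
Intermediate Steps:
S = -104/3 (S = -⅔ - 34 = -104/3 ≈ -34.667)
m(R, D) = 4 + 2/R (m(R, D) = -4*(-1) + 2/R = 4 + 2/R)
a = I*√465/3 (a = √(-17 - 104/3) = √(-155/3) = I*√465/3 ≈ 7.188*I)
J(s) = -2 + s
m(-6, 8)*(a + J(-1)) = (4 + 2/(-6))*(I*√465/3 + (-2 - 1)) = (4 + 2*(-⅙))*(I*√465/3 - 3) = (4 - ⅓)*(-3 + I*√465/3) = 11*(-3 + I*√465/3)/3 = -11 + 11*I*√465/9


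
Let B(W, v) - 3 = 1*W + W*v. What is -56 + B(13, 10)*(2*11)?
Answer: 3156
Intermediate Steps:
B(W, v) = 3 + W + W*v (B(W, v) = 3 + (1*W + W*v) = 3 + (W + W*v) = 3 + W + W*v)
-56 + B(13, 10)*(2*11) = -56 + (3 + 13 + 13*10)*(2*11) = -56 + (3 + 13 + 130)*22 = -56 + 146*22 = -56 + 3212 = 3156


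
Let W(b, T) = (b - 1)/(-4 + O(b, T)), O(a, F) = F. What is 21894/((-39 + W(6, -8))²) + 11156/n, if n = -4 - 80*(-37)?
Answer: 2953852085/165335731 ≈ 17.866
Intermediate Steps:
n = 2956 (n = -4 + 2960 = 2956)
W(b, T) = (-1 + b)/(-4 + T) (W(b, T) = (b - 1)/(-4 + T) = (-1 + b)/(-4 + T))
21894/((-39 + W(6, -8))²) + 11156/n = 21894/((-39 + (-1 + 6)/(-4 - 8))²) + 11156/2956 = 21894/((-39 + 5/(-12))²) + 11156*(1/2956) = 21894/((-39 - 1/12*5)²) + 2789/739 = 21894/((-39 - 5/12)²) + 2789/739 = 21894/((-473/12)²) + 2789/739 = 21894/(223729/144) + 2789/739 = 21894*(144/223729) + 2789/739 = 3152736/223729 + 2789/739 = 2953852085/165335731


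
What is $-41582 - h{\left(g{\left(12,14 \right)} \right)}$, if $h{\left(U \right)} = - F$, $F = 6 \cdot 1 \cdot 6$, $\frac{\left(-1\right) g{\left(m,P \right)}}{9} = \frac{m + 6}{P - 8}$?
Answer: $-41546$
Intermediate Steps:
$g{\left(m,P \right)} = - \frac{9 \left(6 + m\right)}{-8 + P}$ ($g{\left(m,P \right)} = - 9 \frac{m + 6}{P - 8} = - 9 \frac{6 + m}{-8 + P} = - \frac{9 \left(6 + m\right)}{-8 + P}$)
$F = 36$ ($F = 6 \cdot 6 = 36$)
$h{\left(U \right)} = -36$ ($h{\left(U \right)} = \left(-1\right) 36 = -36$)
$-41582 - h{\left(g{\left(12,14 \right)} \right)} = -41582 - -36 = -41582 + 36 = -41546$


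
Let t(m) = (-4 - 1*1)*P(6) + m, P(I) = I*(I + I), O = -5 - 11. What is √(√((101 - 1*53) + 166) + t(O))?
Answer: √(-376 + √214) ≈ 19.01*I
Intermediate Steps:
O = -16
P(I) = 2*I² (P(I) = I*(2*I) = 2*I²)
t(m) = -360 + m (t(m) = (-4 - 1*1)*(2*6²) + m = (-4 - 1)*(2*36) + m = -5*72 + m = -360 + m)
√(√((101 - 1*53) + 166) + t(O)) = √(√((101 - 1*53) + 166) + (-360 - 16)) = √(√((101 - 53) + 166) - 376) = √(√(48 + 166) - 376) = √(√214 - 376) = √(-376 + √214)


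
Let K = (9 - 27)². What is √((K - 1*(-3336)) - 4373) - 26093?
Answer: -26093 + I*√713 ≈ -26093.0 + 26.702*I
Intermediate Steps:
K = 324 (K = (-18)² = 324)
√((K - 1*(-3336)) - 4373) - 26093 = √((324 - 1*(-3336)) - 4373) - 26093 = √((324 + 3336) - 4373) - 26093 = √(3660 - 4373) - 26093 = √(-713) - 26093 = I*√713 - 26093 = -26093 + I*√713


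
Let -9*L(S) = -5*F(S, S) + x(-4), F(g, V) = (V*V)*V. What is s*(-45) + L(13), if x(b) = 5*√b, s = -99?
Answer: 51080/9 - 10*I/9 ≈ 5675.6 - 1.1111*I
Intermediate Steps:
F(g, V) = V³ (F(g, V) = V²*V = V³)
L(S) = -10*I/9 + 5*S³/9 (L(S) = -(-5*S³ + 5*√(-4))/9 = -(-5*S³ + 5*(2*I))/9 = -(-5*S³ + 10*I)/9 = -10*I/9 + 5*S³/9)
s*(-45) + L(13) = -99*(-45) + (-10*I/9 + (5/9)*13³) = 4455 + (-10*I/9 + (5/9)*2197) = 4455 + (-10*I/9 + 10985/9) = 4455 + (10985/9 - 10*I/9) = 51080/9 - 10*I/9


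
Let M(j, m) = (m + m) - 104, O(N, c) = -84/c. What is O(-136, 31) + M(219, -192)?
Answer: -15212/31 ≈ -490.71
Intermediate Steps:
M(j, m) = -104 + 2*m (M(j, m) = 2*m - 104 = -104 + 2*m)
O(-136, 31) + M(219, -192) = -84/31 + (-104 + 2*(-192)) = -84*1/31 + (-104 - 384) = -84/31 - 488 = -15212/31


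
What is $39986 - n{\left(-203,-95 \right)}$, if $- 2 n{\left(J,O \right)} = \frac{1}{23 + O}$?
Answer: $\frac{5757983}{144} \approx 39986.0$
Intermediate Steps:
$n{\left(J,O \right)} = - \frac{1}{2 \left(23 + O\right)}$
$39986 - n{\left(-203,-95 \right)} = 39986 - - \frac{1}{46 + 2 \left(-95\right)} = 39986 - - \frac{1}{46 - 190} = 39986 - - \frac{1}{-144} = 39986 - \left(-1\right) \left(- \frac{1}{144}\right) = 39986 - \frac{1}{144} = \frac{5757983}{144}$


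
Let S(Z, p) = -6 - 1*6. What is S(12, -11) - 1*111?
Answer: -123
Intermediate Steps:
S(Z, p) = -12 (S(Z, p) = -6 - 6 = -12)
S(12, -11) - 1*111 = -12 - 1*111 = -12 - 111 = -123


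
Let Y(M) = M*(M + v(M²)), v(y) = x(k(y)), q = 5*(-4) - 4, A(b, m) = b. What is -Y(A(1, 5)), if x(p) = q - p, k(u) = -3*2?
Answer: 17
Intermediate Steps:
k(u) = -6
q = -24 (q = -20 - 4 = -24)
x(p) = -24 - p
v(y) = -18 (v(y) = -24 - 1*(-6) = -24 + 6 = -18)
Y(M) = M*(-18 + M) (Y(M) = M*(M - 18) = M*(-18 + M))
-Y(A(1, 5)) = -(-18 + 1) = -(-17) = -1*(-17) = 17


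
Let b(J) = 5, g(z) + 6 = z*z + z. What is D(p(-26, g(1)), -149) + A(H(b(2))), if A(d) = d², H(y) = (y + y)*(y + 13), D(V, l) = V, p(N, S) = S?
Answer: 32396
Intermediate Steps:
g(z) = -6 + z + z² (g(z) = -6 + (z*z + z) = -6 + (z² + z) = -6 + (z + z²) = -6 + z + z²)
H(y) = 2*y*(13 + y) (H(y) = (2*y)*(13 + y) = 2*y*(13 + y))
D(p(-26, g(1)), -149) + A(H(b(2))) = (-6 + 1 + 1²) + (2*5*(13 + 5))² = (-6 + 1 + 1) + (2*5*18)² = -4 + 180² = -4 + 32400 = 32396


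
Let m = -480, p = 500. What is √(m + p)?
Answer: 2*√5 ≈ 4.4721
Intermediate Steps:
√(m + p) = √(-480 + 500) = √20 = 2*√5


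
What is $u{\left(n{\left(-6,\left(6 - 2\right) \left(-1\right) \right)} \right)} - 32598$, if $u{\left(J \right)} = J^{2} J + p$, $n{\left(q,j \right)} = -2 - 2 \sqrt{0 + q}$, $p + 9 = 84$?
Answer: $-32387 + 24 i \sqrt{6} \approx -32387.0 + 58.788 i$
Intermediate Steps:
$p = 75$ ($p = -9 + 84 = 75$)
$n{\left(q,j \right)} = -2 - 2 \sqrt{q}$
$u{\left(J \right)} = 75 + J^{3}$ ($u{\left(J \right)} = J^{2} J + 75 = J^{3} + 75 = 75 + J^{3}$)
$u{\left(n{\left(-6,\left(6 - 2\right) \left(-1\right) \right)} \right)} - 32598 = \left(75 + \left(-2 - 2 \sqrt{-6}\right)^{3}\right) - 32598 = \left(75 + \left(-2 - 2 i \sqrt{6}\right)^{3}\right) - 32598 = -32523 + \left(-2 - 2 i \sqrt{6}\right)^{3}$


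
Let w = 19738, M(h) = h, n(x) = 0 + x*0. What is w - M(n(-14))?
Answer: 19738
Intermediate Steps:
n(x) = 0 (n(x) = 0 + 0 = 0)
w - M(n(-14)) = 19738 - 1*0 = 19738 + 0 = 19738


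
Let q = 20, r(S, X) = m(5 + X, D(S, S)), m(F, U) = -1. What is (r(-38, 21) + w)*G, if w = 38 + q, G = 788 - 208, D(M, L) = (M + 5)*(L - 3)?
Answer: 33060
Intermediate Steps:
D(M, L) = (-3 + L)*(5 + M) (D(M, L) = (5 + M)*(-3 + L) = (-3 + L)*(5 + M))
r(S, X) = -1
G = 580
w = 58 (w = 38 + 20 = 58)
(r(-38, 21) + w)*G = (-1 + 58)*580 = 57*580 = 33060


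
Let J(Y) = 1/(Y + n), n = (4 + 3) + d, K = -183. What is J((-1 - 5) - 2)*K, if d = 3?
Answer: -183/2 ≈ -91.500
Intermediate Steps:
n = 10 (n = (4 + 3) + 3 = 7 + 3 = 10)
J(Y) = 1/(10 + Y) (J(Y) = 1/(Y + 10) = 1/(10 + Y))
J((-1 - 5) - 2)*K = -183/(10 + ((-1 - 5) - 2)) = -183/(10 + (-6 - 2)) = -183/(10 - 8) = -183/2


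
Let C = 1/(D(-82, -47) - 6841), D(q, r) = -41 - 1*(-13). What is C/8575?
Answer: -1/58901675 ≈ -1.6977e-8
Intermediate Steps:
D(q, r) = -28 (D(q, r) = -41 + 13 = -28)
C = -1/6869 (C = 1/(-28 - 6841) = 1/(-6869) = -1/6869 ≈ -0.00014558)
C/8575 = -1/6869/8575 = -1/6869*1/8575 = -1/58901675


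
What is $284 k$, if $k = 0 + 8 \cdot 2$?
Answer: $4544$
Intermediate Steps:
$k = 16$ ($k = 0 + 16 = 16$)
$284 k = 284 \cdot 16 = 4544$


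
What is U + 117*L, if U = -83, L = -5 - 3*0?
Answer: -668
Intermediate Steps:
L = -5 (L = -5 + 0 = -5)
U + 117*L = -83 + 117*(-5) = -83 - 585 = -668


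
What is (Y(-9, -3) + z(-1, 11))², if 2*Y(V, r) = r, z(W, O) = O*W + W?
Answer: 729/4 ≈ 182.25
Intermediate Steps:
z(W, O) = W + O*W
Y(V, r) = r/2
(Y(-9, -3) + z(-1, 11))² = ((½)*(-3) - (1 + 11))² = (-3/2 - 1*12)² = (-3/2 - 12)² = (-27/2)² = 729/4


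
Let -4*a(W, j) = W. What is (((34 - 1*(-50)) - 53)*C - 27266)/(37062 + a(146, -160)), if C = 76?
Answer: -49820/74051 ≈ -0.67278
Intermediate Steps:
a(W, j) = -W/4
(((34 - 1*(-50)) - 53)*C - 27266)/(37062 + a(146, -160)) = (((34 - 1*(-50)) - 53)*76 - 27266)/(37062 - ¼*146) = (((34 + 50) - 53)*76 - 27266)/(37062 - 73/2) = ((84 - 53)*76 - 27266)/(74051/2) = (31*76 - 27266)*(2/74051) = (2356 - 27266)*(2/74051) = -24910*2/74051 = -49820/74051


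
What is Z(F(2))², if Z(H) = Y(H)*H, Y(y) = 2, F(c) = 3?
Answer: 36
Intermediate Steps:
Z(H) = 2*H
Z(F(2))² = (2*3)² = 6² = 36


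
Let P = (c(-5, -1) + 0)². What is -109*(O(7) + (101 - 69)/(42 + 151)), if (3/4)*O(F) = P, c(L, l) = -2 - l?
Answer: -94612/579 ≈ -163.41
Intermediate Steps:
P = 1 (P = ((-2 - 1*(-1)) + 0)² = ((-2 + 1) + 0)² = (-1 + 0)² = (-1)² = 1)
O(F) = 4/3 (O(F) = (4/3)*1 = 4/3)
-109*(O(7) + (101 - 69)/(42 + 151)) = -109*(4/3 + (101 - 69)/(42 + 151)) = -109*(4/3 + 32/193) = -109*868/579 = -94612/579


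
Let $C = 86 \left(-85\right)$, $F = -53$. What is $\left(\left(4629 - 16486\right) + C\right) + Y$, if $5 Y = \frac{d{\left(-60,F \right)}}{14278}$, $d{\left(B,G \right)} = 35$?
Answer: $- \frac{273666419}{14278} \approx -19167.0$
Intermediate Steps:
$C = -7310$
$Y = \frac{7}{14278}$ ($Y = \frac{35 \cdot \frac{1}{14278}}{5} = \frac{1}{5} \cdot \frac{35}{14278} = \frac{7}{14278} \approx 0.00049026$)
$\left(\left(4629 - 16486\right) + C\right) + Y = \left(\left(4629 - 16486\right) - 7310\right) + \frac{7}{14278} = \left(-11857 - 7310\right) + \frac{7}{14278} = -19167 + \frac{7}{14278} = - \frac{273666419}{14278}$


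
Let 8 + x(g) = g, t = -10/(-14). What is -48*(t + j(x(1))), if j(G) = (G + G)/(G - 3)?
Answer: -3552/35 ≈ -101.49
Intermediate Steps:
t = 5/7 (t = -10*(-1/14) = 5/7 ≈ 0.71429)
x(g) = -8 + g
j(G) = 2*G/(-3 + G) (j(G) = (2*G)/(-3 + G) = 2*G/(-3 + G))
-48*(t + j(x(1))) = -48*(5/7 + 2*(-8 + 1)/(-3 + (-8 + 1))) = -48*(5/7 + 2*(-7)/(-3 - 7)) = -48*(5/7 + 2*(-7)/(-10)) = -48*(5/7 + 2*(-7)*(-⅒)) = -48*(5/7 + 7/5) = -48*74/35 = -3552/35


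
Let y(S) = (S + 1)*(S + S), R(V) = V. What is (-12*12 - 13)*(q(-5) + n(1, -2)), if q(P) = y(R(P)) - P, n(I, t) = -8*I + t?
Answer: -5495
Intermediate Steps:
y(S) = 2*S*(1 + S) (y(S) = (1 + S)*(2*S) = 2*S*(1 + S))
n(I, t) = t - 8*I
q(P) = -P + 2*P*(1 + P) (q(P) = 2*P*(1 + P) - P = -P + 2*P*(1 + P))
(-12*12 - 13)*(q(-5) + n(1, -2)) = (-12*12 - 13)*(-5*(1 + 2*(-5)) + (-2 - 8*1)) = (-144 - 13)*(-5*(1 - 10) + (-2 - 8)) = -157*(-5*(-9) - 10) = -157*(45 - 10) = -157*35 = -5495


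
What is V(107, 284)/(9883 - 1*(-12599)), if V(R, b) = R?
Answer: 107/22482 ≈ 0.0047594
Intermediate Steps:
V(107, 284)/(9883 - 1*(-12599)) = 107/(9883 - 1*(-12599)) = 107/(9883 + 12599) = 107/22482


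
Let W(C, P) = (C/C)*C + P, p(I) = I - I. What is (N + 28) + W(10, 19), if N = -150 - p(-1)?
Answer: -93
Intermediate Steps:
p(I) = 0
N = -150 (N = -150 - 1*0 = -150 + 0 = -150)
W(C, P) = C + P (W(C, P) = 1*C + P = C + P)
(N + 28) + W(10, 19) = (-150 + 28) + (10 + 19) = -122 + 29 = -93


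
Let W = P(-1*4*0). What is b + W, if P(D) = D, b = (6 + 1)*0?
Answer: 0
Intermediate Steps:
b = 0 (b = 7*0 = 0)
W = 0 (W = -1*4*0 = -4*0 = 0)
b + W = 0 + 0 = 0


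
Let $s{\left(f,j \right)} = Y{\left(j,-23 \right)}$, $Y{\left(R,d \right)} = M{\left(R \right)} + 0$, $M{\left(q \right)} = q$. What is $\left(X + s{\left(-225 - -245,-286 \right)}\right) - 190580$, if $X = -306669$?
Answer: $-497535$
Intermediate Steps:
$Y{\left(R,d \right)} = R$ ($Y{\left(R,d \right)} = R + 0 = R$)
$s{\left(f,j \right)} = j$
$\left(X + s{\left(-225 - -245,-286 \right)}\right) - 190580 = \left(-306669 - 286\right) - 190580 = -306955 - 190580 = -497535$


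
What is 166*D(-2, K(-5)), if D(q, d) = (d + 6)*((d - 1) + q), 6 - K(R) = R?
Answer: 22576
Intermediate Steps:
K(R) = 6 - R
D(q, d) = (6 + d)*(-1 + d + q) (D(q, d) = (6 + d)*((-1 + d) + q) = (6 + d)*(-1 + d + q))
166*D(-2, K(-5)) = 166*(-6 + (6 - 1*(-5))² + 5*(6 - 1*(-5)) + 6*(-2) + (6 - 1*(-5))*(-2)) = 166*(-6 + (6 + 5)² + 5*(6 + 5) - 12 + (6 + 5)*(-2)) = 166*(-6 + 11² + 5*11 - 12 + 11*(-2)) = 166*(-6 + 121 + 55 - 12 - 22) = 166*136 = 22576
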